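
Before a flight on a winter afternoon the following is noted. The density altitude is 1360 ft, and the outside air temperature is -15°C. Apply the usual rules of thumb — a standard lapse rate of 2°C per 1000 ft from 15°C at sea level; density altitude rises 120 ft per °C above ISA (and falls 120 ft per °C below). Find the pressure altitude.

4000 ft

DA = PA + 120 × (OAT − (15 − 2·PA/1000)) = PA + 120·OAT − 1800 + 0.24·PA = 1.24·PA + 120·OAT − 1800.
So 1.24·PA = 1360 − 120 × (-15) + 1800 = 4960.
PA = 4960 / 1.24 = 4000 ft.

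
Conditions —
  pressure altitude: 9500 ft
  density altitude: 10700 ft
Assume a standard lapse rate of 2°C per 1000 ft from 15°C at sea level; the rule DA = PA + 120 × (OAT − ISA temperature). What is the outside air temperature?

6°C

Density altitude − pressure altitude = 10700 − 9500 = +1200 ft.
At 120 ft/°C that is an ISA deviation of 1200/120 = +10°C.
ISA temperature at 9500 ft = 15 − 2 × (9500/1000) = -4°C.
OAT = ISA + deviation = -4 + (+10) = 6°C.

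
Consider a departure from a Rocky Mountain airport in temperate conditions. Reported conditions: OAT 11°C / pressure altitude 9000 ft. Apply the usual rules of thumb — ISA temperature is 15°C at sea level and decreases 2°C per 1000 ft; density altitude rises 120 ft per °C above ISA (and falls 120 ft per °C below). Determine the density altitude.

10680 ft

ISA temperature at 9000 ft = 15 − 2 × (9000/1000) = -3°C.
ISA deviation = 11 − (-3) = +14°C.
Density altitude = 9000 + 120 × (14) = 9000 + (+1680) = 10680 ft.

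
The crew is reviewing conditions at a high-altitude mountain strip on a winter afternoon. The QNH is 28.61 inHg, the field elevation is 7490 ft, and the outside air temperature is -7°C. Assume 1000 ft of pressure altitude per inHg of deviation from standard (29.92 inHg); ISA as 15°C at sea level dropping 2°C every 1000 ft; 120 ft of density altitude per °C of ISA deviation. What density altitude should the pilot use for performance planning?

Pressure altitude = 7490 + (29.92 − 28.61) × 1000 = 7490 + (+1310) = 8800 ft.
ISA temperature at 8800 ft = 15 − 2 × (8800/1000) = -2.6°C.
ISA deviation = -7 − (-2.6) = -4.4°C.
Density altitude = 8800 + 120 × (-4.4) = 8272 ft.

8272 ft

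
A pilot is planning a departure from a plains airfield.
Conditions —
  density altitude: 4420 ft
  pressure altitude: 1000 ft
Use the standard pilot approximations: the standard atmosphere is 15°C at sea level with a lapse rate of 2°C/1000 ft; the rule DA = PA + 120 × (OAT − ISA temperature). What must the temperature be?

41.5°C

Density altitude − pressure altitude = 4420 − 1000 = +3420 ft.
At 120 ft/°C that is an ISA deviation of 3420/120 = +28.5°C.
ISA temperature at 1000 ft = 15 − 2 × (1000/1000) = 13°C.
OAT = ISA + deviation = 13 + (+28.5) = 41.5°C.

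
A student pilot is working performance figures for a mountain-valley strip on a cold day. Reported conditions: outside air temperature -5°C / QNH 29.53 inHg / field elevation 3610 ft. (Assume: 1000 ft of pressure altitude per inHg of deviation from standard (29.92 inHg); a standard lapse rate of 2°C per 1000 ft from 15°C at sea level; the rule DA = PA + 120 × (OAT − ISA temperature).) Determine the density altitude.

Pressure altitude = 3610 + (29.92 − 29.53) × 1000 = 3610 + (+390) = 4000 ft.
ISA temperature at 4000 ft = 15 − 2 × (4000/1000) = 7°C.
ISA deviation = -5 − 7 = -12°C.
Density altitude = 4000 + 120 × (-12) = 2560 ft.

2560 ft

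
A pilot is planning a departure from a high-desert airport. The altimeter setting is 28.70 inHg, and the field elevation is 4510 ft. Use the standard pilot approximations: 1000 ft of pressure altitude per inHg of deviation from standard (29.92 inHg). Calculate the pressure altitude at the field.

5730 ft

Pressure correction = (29.92 − 28.70) × 1000 = +1220 ft.
Pressure altitude = 4510 + (+1220) = 5730 ft.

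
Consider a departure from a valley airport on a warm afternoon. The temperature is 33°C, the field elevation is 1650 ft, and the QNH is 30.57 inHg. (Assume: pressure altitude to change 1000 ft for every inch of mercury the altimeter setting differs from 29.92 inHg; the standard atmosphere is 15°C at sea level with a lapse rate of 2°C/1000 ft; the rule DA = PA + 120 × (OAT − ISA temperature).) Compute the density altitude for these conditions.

3400 ft

Pressure altitude = 1650 + (29.92 − 30.57) × 1000 = 1650 + (-650) = 1000 ft.
ISA temperature at 1000 ft = 15 − 2 × (1000/1000) = 13°C.
ISA deviation = 33 − 13 = +20°C.
Density altitude = 1000 + 120 × (20) = 3400 ft.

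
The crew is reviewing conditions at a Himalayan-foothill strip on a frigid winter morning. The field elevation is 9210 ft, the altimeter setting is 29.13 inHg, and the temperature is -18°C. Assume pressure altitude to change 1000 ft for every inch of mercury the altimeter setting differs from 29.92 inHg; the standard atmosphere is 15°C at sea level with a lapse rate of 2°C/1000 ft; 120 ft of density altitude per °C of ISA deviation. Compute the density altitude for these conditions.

Pressure altitude = 9210 + (29.92 − 29.13) × 1000 = 9210 + (+790) = 10000 ft.
ISA temperature at 10000 ft = 15 − 2 × (10000/1000) = -5°C.
ISA deviation = -18 − (-5) = -13°C.
Density altitude = 10000 + 120 × (-13) = 8440 ft.

8440 ft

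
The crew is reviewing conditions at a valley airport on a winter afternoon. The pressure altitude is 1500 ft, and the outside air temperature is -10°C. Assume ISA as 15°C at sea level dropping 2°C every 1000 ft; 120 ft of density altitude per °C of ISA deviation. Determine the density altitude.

ISA temperature at 1500 ft = 15 − 2 × (1500/1000) = 12°C.
ISA deviation = -10 − 12 = -22°C.
Density altitude = 1500 + 120 × (-22) = 1500 + (-2640) = -1140 ft.

-1140 ft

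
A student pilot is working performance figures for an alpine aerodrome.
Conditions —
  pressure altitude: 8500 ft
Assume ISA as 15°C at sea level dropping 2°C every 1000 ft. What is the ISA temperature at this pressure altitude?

-2°C

ISA temperature = 15 − 2 × (8500/1000) = 15 − 17 = -2°C.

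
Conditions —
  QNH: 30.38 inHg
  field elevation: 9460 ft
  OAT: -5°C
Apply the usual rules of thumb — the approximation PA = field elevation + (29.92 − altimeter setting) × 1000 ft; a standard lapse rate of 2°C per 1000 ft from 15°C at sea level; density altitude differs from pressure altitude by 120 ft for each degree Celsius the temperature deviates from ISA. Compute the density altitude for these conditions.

8760 ft

Pressure altitude = 9460 + (29.92 − 30.38) × 1000 = 9460 + (-460) = 9000 ft.
ISA temperature at 9000 ft = 15 − 2 × (9000/1000) = -3°C.
ISA deviation = -5 − (-3) = -2°C.
Density altitude = 9000 + 120 × (-2) = 8760 ft.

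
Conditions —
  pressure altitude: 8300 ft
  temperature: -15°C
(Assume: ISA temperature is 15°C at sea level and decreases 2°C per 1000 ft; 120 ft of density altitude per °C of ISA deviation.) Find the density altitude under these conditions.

ISA temperature at 8300 ft = 15 − 2 × (8300/1000) = -1.6°C.
ISA deviation = -15 − (-1.6) = -13.4°C.
Density altitude = 8300 + 120 × (-13.4) = 8300 + (-1608) = 6692 ft.

6692 ft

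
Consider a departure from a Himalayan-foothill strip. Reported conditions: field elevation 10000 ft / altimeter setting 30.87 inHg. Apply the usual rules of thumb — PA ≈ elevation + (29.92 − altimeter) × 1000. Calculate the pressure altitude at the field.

9050 ft

Pressure correction = (29.92 − 30.87) × 1000 = -950 ft.
Pressure altitude = 10000 + (-950) = 9050 ft.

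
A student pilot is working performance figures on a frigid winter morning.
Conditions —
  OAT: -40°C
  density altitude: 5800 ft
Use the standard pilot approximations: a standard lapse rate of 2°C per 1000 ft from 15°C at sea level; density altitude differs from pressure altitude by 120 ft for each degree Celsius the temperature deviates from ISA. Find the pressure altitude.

DA = PA + 120 × (OAT − (15 − 2·PA/1000)) = PA + 120·OAT − 1800 + 0.24·PA = 1.24·PA + 120·OAT − 1800.
So 1.24·PA = 5800 − 120 × (-40) + 1800 = 12400.
PA = 12400 / 1.24 = 10000 ft.

10000 ft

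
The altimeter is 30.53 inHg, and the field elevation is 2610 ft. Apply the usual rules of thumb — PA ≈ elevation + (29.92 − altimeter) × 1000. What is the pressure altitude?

2000 ft

Pressure correction = (29.92 − 30.53) × 1000 = -610 ft.
Pressure altitude = 2610 + (-610) = 2000 ft.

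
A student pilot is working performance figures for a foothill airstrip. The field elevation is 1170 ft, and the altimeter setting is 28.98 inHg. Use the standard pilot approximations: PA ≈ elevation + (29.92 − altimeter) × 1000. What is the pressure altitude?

Pressure correction = (29.92 − 28.98) × 1000 = +940 ft.
Pressure altitude = 1170 + (+940) = 2110 ft.

2110 ft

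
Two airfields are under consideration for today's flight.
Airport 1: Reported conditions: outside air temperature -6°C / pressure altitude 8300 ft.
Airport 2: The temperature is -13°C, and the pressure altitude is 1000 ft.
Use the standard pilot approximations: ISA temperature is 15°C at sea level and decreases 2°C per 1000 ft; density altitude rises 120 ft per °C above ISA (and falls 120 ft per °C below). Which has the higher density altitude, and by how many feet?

Airport 1 by 9892 ft

Airport 1: ISA temp = -1.6°C, deviation -4.4°C, DA = 8300 + 120 × (-4.4) = 7772 ft.
Airport 2: ISA temp = 13°C, deviation -26°C, DA = 1000 + 120 × (-26) = -2120 ft.
Airport 1 is higher by 7772 − (-2120) = 9892 ft.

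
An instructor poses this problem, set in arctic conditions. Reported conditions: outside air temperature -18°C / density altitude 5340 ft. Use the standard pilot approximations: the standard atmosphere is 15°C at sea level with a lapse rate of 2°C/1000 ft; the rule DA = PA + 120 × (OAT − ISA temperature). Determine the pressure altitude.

DA = PA + 120 × (OAT − (15 − 2·PA/1000)) = PA + 120·OAT − 1800 + 0.24·PA = 1.24·PA + 120·OAT − 1800.
So 1.24·PA = 5340 − 120 × (-18) + 1800 = 9300.
PA = 9300 / 1.24 = 7500 ft.

7500 ft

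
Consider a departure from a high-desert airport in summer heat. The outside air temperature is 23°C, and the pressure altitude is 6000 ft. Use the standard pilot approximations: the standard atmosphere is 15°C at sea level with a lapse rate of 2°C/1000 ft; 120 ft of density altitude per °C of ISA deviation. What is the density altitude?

8400 ft

ISA temperature at 6000 ft = 15 − 2 × (6000/1000) = 3°C.
ISA deviation = 23 − 3 = +20°C.
Density altitude = 6000 + 120 × (20) = 6000 + (+2400) = 8400 ft.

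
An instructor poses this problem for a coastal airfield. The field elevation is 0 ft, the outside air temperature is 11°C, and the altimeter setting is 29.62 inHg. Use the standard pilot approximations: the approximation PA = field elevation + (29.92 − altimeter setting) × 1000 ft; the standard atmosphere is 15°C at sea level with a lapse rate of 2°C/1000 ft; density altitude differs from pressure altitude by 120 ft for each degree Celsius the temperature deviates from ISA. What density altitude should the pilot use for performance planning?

Pressure altitude = 0 + (29.92 − 29.62) × 1000 = 0 + (+300) = 300 ft.
ISA temperature at 300 ft = 15 − 2 × (300/1000) = 14.4°C.
ISA deviation = 11 − 14.4 = -3.4°C.
Density altitude = 300 + 120 × (-3.4) = -108 ft.

-108 ft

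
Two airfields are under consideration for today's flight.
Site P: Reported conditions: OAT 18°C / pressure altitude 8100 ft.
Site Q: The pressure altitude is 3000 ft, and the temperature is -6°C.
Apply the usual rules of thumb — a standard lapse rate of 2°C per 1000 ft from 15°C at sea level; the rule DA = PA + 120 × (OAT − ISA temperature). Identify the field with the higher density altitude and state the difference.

Site P by 9204 ft

Site P: ISA temp = -1.2°C, deviation +19.2°C, DA = 8100 + 120 × 19.2 = 10404 ft.
Site Q: ISA temp = 9°C, deviation -15°C, DA = 3000 + 120 × (-15) = 1200 ft.
Site P is higher by 10404 − 1200 = 9204 ft.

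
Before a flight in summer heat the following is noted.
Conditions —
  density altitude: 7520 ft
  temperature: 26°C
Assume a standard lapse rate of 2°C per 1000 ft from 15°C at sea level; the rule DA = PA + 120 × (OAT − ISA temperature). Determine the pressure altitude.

DA = PA + 120 × (OAT − (15 − 2·PA/1000)) = PA + 120·OAT − 1800 + 0.24·PA = 1.24·PA + 120·OAT − 1800.
So 1.24·PA = 7520 − 120 × 26 + 1800 = 6200.
PA = 6200 / 1.24 = 5000 ft.

5000 ft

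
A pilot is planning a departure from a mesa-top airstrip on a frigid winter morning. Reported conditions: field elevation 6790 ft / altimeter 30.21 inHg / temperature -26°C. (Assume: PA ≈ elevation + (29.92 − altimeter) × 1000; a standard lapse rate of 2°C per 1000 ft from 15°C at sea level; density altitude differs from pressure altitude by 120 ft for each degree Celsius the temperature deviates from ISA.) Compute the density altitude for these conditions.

3140 ft

Pressure altitude = 6790 + (29.92 − 30.21) × 1000 = 6790 + (-290) = 6500 ft.
ISA temperature at 6500 ft = 15 − 2 × (6500/1000) = 2°C.
ISA deviation = -26 − 2 = -28°C.
Density altitude = 6500 + 120 × (-28) = 3140 ft.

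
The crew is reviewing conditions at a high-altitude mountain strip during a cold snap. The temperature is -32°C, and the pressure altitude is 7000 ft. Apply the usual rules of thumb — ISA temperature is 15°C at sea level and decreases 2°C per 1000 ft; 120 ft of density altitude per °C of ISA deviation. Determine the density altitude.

3040 ft

ISA temperature at 7000 ft = 15 − 2 × (7000/1000) = 1°C.
ISA deviation = -32 − 1 = -33°C.
Density altitude = 7000 + 120 × (-33) = 7000 + (-3960) = 3040 ft.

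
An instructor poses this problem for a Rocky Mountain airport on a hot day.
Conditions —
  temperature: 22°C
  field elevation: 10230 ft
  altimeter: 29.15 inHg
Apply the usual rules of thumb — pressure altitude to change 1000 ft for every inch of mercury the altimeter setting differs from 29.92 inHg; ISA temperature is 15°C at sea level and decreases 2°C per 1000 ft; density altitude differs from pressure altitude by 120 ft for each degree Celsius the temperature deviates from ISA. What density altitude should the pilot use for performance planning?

14480 ft

Pressure altitude = 10230 + (29.92 − 29.15) × 1000 = 10230 + (+770) = 11000 ft.
ISA temperature at 11000 ft = 15 − 2 × (11000/1000) = -7°C.
ISA deviation = 22 − (-7) = +29°C.
Density altitude = 11000 + 120 × (29) = 14480 ft.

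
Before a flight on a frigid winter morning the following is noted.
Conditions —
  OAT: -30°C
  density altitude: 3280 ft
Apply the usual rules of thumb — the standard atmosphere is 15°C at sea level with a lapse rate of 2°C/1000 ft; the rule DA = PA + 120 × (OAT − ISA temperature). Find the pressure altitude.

DA = PA + 120 × (OAT − (15 − 2·PA/1000)) = PA + 120·OAT − 1800 + 0.24·PA = 1.24·PA + 120·OAT − 1800.
So 1.24·PA = 3280 − 120 × (-30) + 1800 = 8680.
PA = 8680 / 1.24 = 7000 ft.

7000 ft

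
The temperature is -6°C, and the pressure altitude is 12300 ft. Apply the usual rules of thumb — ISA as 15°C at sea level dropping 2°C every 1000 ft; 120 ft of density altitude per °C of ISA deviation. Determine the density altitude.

12732 ft

ISA temperature at 12300 ft = 15 − 2 × (12300/1000) = -9.6°C.
ISA deviation = -6 − (-9.6) = +3.6°C.
Density altitude = 12300 + 120 × (3.6) = 12300 + (+432) = 12732 ft.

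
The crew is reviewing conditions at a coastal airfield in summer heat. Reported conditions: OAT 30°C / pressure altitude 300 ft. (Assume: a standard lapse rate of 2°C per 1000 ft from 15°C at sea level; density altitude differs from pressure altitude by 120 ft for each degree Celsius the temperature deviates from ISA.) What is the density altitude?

ISA temperature at 300 ft = 15 − 2 × (300/1000) = 14.4°C.
ISA deviation = 30 − 14.4 = +15.6°C.
Density altitude = 300 + 120 × (15.6) = 300 + (+1872) = 2172 ft.

2172 ft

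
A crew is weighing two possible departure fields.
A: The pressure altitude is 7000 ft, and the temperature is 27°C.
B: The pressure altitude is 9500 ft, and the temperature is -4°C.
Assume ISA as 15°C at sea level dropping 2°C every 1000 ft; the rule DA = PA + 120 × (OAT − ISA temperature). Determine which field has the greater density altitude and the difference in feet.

A by 620 ft

A: ISA temp = 1°C, deviation +26°C, DA = 7000 + 120 × 26 = 10120 ft.
B: ISA temp = -4°C, deviation 0°C, DA = 9500 + 120 × 0 = 9500 ft.
A is higher by 10120 − 9500 = 620 ft.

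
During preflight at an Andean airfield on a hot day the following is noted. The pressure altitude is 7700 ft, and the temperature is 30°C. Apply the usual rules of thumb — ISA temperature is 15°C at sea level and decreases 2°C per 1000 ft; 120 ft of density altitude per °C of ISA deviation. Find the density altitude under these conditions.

ISA temperature at 7700 ft = 15 − 2 × (7700/1000) = -0.4°C.
ISA deviation = 30 − (-0.4) = +30.4°C.
Density altitude = 7700 + 120 × (30.4) = 7700 + (+3648) = 11348 ft.

11348 ft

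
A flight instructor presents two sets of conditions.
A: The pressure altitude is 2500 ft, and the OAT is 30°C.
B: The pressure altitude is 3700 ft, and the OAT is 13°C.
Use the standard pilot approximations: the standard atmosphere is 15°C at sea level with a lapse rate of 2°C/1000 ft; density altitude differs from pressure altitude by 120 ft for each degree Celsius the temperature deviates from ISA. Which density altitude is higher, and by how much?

A by 552 ft

A: ISA temp = 10°C, deviation +20°C, DA = 2500 + 120 × 20 = 4900 ft.
B: ISA temp = 7.6°C, deviation +5.4°C, DA = 3700 + 120 × 5.4 = 4348 ft.
A is higher by 4900 − 4348 = 552 ft.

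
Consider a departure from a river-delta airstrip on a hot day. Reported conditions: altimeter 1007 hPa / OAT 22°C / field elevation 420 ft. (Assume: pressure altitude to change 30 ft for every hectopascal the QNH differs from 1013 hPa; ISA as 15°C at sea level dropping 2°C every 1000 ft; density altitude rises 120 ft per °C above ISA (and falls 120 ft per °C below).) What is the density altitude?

1584 ft

Pressure altitude = 420 + (1013 − 1007) × 30 = 420 + (+180) = 600 ft.
ISA temperature at 600 ft = 15 − 2 × (600/1000) = 13.8°C.
ISA deviation = 22 − 13.8 = +8.2°C.
Density altitude = 600 + 120 × (8.2) = 1584 ft.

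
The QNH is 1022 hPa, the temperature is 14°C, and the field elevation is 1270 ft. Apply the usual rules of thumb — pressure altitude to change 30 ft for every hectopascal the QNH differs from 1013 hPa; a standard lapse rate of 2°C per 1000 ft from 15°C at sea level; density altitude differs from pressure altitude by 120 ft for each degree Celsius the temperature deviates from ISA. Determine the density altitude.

1120 ft

Pressure altitude = 1270 + (1013 − 1022) × 30 = 1270 + (-270) = 1000 ft.
ISA temperature at 1000 ft = 15 − 2 × (1000/1000) = 13°C.
ISA deviation = 14 − 13 = +1°C.
Density altitude = 1000 + 120 × (1) = 1120 ft.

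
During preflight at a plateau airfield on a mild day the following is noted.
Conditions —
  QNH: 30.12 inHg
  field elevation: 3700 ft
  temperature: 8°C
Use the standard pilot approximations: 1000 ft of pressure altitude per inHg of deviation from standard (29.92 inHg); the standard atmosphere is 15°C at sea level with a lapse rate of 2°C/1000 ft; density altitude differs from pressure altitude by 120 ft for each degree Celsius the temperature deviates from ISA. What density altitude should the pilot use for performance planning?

Pressure altitude = 3700 + (29.92 − 30.12) × 1000 = 3700 + (-200) = 3500 ft.
ISA temperature at 3500 ft = 15 − 2 × (3500/1000) = 8°C.
ISA deviation = 8 − 8 = 0°C.
Density altitude = 3500 + 120 × (0) = 3500 ft.

3500 ft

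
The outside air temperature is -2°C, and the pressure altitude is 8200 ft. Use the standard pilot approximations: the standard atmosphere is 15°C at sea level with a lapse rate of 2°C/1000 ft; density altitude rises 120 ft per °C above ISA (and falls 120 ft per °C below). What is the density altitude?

8128 ft

ISA temperature at 8200 ft = 15 − 2 × (8200/1000) = -1.4°C.
ISA deviation = -2 − (-1.4) = -0.6°C.
Density altitude = 8200 + 120 × (-0.6) = 8200 + (-72) = 8128 ft.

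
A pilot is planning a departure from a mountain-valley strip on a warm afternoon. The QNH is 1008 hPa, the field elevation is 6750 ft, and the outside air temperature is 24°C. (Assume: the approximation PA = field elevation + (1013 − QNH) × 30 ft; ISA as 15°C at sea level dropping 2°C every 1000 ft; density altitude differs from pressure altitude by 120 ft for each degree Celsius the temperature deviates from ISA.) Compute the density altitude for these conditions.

Pressure altitude = 6750 + (1013 − 1008) × 30 = 6750 + (+150) = 6900 ft.
ISA temperature at 6900 ft = 15 − 2 × (6900/1000) = 1.2°C.
ISA deviation = 24 − 1.2 = +22.8°C.
Density altitude = 6900 + 120 × (22.8) = 9636 ft.

9636 ft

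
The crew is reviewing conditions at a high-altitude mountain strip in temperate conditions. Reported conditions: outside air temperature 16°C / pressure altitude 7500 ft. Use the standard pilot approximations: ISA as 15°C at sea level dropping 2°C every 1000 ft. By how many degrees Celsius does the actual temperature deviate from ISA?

ISA+16°C

ISA temperature at 7500 ft = 15 − 2 × (7500/1000) = 0°C.
Deviation = OAT − ISA = 16 − 0 = +16°C.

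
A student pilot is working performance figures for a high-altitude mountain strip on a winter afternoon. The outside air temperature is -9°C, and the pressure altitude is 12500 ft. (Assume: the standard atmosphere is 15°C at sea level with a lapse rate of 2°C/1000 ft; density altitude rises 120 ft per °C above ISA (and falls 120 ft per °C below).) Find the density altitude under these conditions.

12620 ft

ISA temperature at 12500 ft = 15 − 2 × (12500/1000) = -10°C.
ISA deviation = -9 − (-10) = +1°C.
Density altitude = 12500 + 120 × (1) = 12500 + (+120) = 12620 ft.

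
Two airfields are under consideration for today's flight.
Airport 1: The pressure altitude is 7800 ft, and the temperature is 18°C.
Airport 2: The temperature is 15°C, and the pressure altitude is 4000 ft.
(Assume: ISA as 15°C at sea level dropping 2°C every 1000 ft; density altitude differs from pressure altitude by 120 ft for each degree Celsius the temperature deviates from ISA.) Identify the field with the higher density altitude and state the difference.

Airport 1 by 5072 ft

Airport 1: ISA temp = -0.6°C, deviation +18.6°C, DA = 7800 + 120 × 18.6 = 10032 ft.
Airport 2: ISA temp = 7°C, deviation +8°C, DA = 4000 + 120 × 8 = 4960 ft.
Airport 1 is higher by 10032 − 4960 = 5072 ft.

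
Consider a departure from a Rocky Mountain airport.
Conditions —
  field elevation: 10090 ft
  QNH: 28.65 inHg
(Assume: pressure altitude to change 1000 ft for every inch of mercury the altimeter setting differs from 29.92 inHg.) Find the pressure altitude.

Pressure correction = (29.92 − 28.65) × 1000 = +1270 ft.
Pressure altitude = 10090 + (+1270) = 11360 ft.

11360 ft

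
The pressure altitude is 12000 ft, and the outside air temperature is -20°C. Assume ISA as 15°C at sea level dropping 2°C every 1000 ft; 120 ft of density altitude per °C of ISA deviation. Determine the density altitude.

10680 ft

ISA temperature at 12000 ft = 15 − 2 × (12000/1000) = -9°C.
ISA deviation = -20 − (-9) = -11°C.
Density altitude = 12000 + 120 × (-11) = 12000 + (-1320) = 10680 ft.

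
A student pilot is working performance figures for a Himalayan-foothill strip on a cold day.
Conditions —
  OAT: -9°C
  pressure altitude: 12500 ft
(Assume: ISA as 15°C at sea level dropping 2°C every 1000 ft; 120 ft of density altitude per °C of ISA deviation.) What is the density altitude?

ISA temperature at 12500 ft = 15 − 2 × (12500/1000) = -10°C.
ISA deviation = -9 − (-10) = +1°C.
Density altitude = 12500 + 120 × (1) = 12500 + (+120) = 12620 ft.

12620 ft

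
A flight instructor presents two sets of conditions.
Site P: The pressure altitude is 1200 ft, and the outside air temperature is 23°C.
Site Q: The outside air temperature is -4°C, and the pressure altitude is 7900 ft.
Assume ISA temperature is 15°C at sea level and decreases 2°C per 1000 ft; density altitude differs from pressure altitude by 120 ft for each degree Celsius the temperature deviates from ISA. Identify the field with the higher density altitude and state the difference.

Site Q by 5068 ft

Site P: ISA temp = 12.6°C, deviation +10.4°C, DA = 1200 + 120 × 10.4 = 2448 ft.
Site Q: ISA temp = -0.8°C, deviation -3.2°C, DA = 7900 + 120 × (-3.2) = 7516 ft.
Site Q is higher by 7516 − 2448 = 5068 ft.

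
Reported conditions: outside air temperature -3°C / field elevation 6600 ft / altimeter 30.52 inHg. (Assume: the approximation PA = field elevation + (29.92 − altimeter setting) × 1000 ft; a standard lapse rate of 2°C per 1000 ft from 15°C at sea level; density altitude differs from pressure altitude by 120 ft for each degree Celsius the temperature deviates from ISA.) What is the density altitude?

Pressure altitude = 6600 + (29.92 − 30.52) × 1000 = 6600 + (-600) = 6000 ft.
ISA temperature at 6000 ft = 15 − 2 × (6000/1000) = 3°C.
ISA deviation = -3 − 3 = -6°C.
Density altitude = 6000 + 120 × (-6) = 5280 ft.

5280 ft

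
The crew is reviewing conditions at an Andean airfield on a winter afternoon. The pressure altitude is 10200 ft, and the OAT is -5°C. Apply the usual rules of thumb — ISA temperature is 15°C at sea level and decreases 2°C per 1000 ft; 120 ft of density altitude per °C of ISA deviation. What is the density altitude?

10248 ft

ISA temperature at 10200 ft = 15 − 2 × (10200/1000) = -5.4°C.
ISA deviation = -5 − (-5.4) = +0.4°C.
Density altitude = 10200 + 120 × (0.4) = 10200 + (+48) = 10248 ft.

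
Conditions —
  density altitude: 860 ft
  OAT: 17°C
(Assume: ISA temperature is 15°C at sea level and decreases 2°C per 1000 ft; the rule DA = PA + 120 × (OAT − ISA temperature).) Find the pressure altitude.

500 ft

DA = PA + 120 × (OAT − (15 − 2·PA/1000)) = PA + 120·OAT − 1800 + 0.24·PA = 1.24·PA + 120·OAT − 1800.
So 1.24·PA = 860 − 120 × 17 + 1800 = 620.
PA = 620 / 1.24 = 500 ft.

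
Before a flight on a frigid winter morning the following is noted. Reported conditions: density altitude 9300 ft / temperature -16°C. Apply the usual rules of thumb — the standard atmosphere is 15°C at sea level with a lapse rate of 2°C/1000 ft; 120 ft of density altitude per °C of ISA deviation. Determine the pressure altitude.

10500 ft

DA = PA + 120 × (OAT − (15 − 2·PA/1000)) = PA + 120·OAT − 1800 + 0.24·PA = 1.24·PA + 120·OAT − 1800.
So 1.24·PA = 9300 − 120 × (-16) + 1800 = 13020.
PA = 13020 / 1.24 = 10500 ft.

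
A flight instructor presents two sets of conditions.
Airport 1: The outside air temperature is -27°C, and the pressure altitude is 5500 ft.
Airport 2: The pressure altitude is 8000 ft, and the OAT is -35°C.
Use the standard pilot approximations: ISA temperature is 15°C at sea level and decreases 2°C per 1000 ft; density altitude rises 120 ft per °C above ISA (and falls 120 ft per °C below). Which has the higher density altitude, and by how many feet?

Airport 1: ISA temp = 4°C, deviation -31°C, DA = 5500 + 120 × (-31) = 1780 ft.
Airport 2: ISA temp = -1°C, deviation -34°C, DA = 8000 + 120 × (-34) = 3920 ft.
Airport 2 is higher by 3920 − 1780 = 2140 ft.

Airport 2 by 2140 ft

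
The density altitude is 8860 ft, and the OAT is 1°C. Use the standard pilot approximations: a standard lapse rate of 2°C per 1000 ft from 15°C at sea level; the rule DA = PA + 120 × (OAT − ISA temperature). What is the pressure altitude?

8500 ft

DA = PA + 120 × (OAT − (15 − 2·PA/1000)) = PA + 120·OAT − 1800 + 0.24·PA = 1.24·PA + 120·OAT − 1800.
So 1.24·PA = 8860 − 120 × 1 + 1800 = 10540.
PA = 10540 / 1.24 = 8500 ft.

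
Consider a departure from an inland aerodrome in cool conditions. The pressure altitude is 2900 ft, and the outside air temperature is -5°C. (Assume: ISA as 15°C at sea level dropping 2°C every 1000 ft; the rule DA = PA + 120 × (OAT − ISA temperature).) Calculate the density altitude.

ISA temperature at 2900 ft = 15 − 2 × (2900/1000) = 9.2°C.
ISA deviation = -5 − 9.2 = -14.2°C.
Density altitude = 2900 + 120 × (-14.2) = 2900 + (-1704) = 1196 ft.

1196 ft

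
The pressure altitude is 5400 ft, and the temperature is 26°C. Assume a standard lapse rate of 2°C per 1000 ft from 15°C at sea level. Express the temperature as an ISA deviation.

ISA temperature at 5400 ft = 15 − 2 × (5400/1000) = 4.2°C.
Deviation = OAT − ISA = 26 − 4.2 = +21.8°C.

ISA+21.8°C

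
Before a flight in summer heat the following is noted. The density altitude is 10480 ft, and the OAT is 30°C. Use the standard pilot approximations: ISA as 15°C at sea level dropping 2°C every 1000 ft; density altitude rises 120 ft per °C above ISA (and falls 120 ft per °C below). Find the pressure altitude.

7000 ft

DA = PA + 120 × (OAT − (15 − 2·PA/1000)) = PA + 120·OAT − 1800 + 0.24·PA = 1.24·PA + 120·OAT − 1800.
So 1.24·PA = 10480 − 120 × 30 + 1800 = 8680.
PA = 8680 / 1.24 = 7000 ft.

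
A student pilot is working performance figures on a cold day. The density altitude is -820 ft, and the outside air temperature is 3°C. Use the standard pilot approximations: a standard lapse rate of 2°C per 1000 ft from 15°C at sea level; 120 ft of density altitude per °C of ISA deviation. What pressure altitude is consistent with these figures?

500 ft

DA = PA + 120 × (OAT − (15 − 2·PA/1000)) = PA + 120·OAT − 1800 + 0.24·PA = 1.24·PA + 120·OAT − 1800.
So 1.24·PA = -820 − 120 × 3 + 1800 = 620.
PA = 620 / 1.24 = 500 ft.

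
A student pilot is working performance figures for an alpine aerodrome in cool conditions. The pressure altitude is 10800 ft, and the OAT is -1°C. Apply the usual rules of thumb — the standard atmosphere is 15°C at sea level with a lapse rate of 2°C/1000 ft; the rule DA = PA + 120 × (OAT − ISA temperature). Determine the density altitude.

11472 ft

ISA temperature at 10800 ft = 15 − 2 × (10800/1000) = -6.6°C.
ISA deviation = -1 − (-6.6) = +5.6°C.
Density altitude = 10800 + 120 × (5.6) = 10800 + (+672) = 11472 ft.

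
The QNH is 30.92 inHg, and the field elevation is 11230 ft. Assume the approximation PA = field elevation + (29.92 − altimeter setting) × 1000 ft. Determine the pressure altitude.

Pressure correction = (29.92 − 30.92) × 1000 = -1000 ft.
Pressure altitude = 11230 + (-1000) = 10230 ft.

10230 ft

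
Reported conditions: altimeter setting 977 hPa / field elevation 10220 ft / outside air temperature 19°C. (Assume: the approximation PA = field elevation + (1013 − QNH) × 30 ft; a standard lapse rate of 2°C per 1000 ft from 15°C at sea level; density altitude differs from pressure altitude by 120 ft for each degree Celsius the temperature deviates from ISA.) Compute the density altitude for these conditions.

14492 ft

Pressure altitude = 10220 + (1013 − 977) × 30 = 10220 + (+1080) = 11300 ft.
ISA temperature at 11300 ft = 15 − 2 × (11300/1000) = -7.6°C.
ISA deviation = 19 − (-7.6) = +26.6°C.
Density altitude = 11300 + 120 × (26.6) = 14492 ft.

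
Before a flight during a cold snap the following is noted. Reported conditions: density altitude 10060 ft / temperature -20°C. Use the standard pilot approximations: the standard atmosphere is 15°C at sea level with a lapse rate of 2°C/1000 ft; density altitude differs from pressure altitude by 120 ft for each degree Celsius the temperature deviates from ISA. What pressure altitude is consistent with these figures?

11500 ft

DA = PA + 120 × (OAT − (15 − 2·PA/1000)) = PA + 120·OAT − 1800 + 0.24·PA = 1.24·PA + 120·OAT − 1800.
So 1.24·PA = 10060 − 120 × (-20) + 1800 = 14260.
PA = 14260 / 1.24 = 11500 ft.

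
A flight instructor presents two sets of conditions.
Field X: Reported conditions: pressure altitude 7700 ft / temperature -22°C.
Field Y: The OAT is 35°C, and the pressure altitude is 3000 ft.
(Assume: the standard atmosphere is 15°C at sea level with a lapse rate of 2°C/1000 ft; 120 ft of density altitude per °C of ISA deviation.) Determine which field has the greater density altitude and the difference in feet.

Field X: ISA temp = -0.4°C, deviation -21.6°C, DA = 7700 + 120 × (-21.6) = 5108 ft.
Field Y: ISA temp = 9°C, deviation +26°C, DA = 3000 + 120 × 26 = 6120 ft.
Field Y is higher by 6120 − 5108 = 1012 ft.

Field Y by 1012 ft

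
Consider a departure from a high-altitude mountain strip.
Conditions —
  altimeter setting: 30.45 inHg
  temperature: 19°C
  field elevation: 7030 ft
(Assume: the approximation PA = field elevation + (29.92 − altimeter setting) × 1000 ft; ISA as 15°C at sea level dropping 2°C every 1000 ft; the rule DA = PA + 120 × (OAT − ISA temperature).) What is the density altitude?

8540 ft

Pressure altitude = 7030 + (29.92 − 30.45) × 1000 = 7030 + (-530) = 6500 ft.
ISA temperature at 6500 ft = 15 − 2 × (6500/1000) = 2°C.
ISA deviation = 19 − 2 = +17°C.
Density altitude = 6500 + 120 × (17) = 8540 ft.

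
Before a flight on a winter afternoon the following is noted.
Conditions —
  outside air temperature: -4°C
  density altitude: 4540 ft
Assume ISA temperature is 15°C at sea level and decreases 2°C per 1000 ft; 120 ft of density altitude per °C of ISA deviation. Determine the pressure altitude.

5500 ft

DA = PA + 120 × (OAT − (15 − 2·PA/1000)) = PA + 120·OAT − 1800 + 0.24·PA = 1.24·PA + 120·OAT − 1800.
So 1.24·PA = 4540 − 120 × (-4) + 1800 = 6820.
PA = 6820 / 1.24 = 5500 ft.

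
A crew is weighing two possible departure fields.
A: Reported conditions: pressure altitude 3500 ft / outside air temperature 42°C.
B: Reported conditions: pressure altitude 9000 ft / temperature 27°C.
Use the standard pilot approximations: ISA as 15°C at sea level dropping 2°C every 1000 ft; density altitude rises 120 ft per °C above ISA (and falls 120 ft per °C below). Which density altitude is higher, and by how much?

B by 5020 ft

A: ISA temp = 8°C, deviation +34°C, DA = 3500 + 120 × 34 = 7580 ft.
B: ISA temp = -3°C, deviation +30°C, DA = 9000 + 120 × 30 = 12600 ft.
B is higher by 12600 − 7580 = 5020 ft.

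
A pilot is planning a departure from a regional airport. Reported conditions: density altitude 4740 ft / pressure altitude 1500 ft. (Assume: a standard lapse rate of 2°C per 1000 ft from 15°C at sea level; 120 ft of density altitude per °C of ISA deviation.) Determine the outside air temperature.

Density altitude − pressure altitude = 4740 − 1500 = +3240 ft.
At 120 ft/°C that is an ISA deviation of 3240/120 = +27°C.
ISA temperature at 1500 ft = 15 − 2 × (1500/1000) = 12°C.
OAT = ISA + deviation = 12 + (+27) = 39°C.

39°C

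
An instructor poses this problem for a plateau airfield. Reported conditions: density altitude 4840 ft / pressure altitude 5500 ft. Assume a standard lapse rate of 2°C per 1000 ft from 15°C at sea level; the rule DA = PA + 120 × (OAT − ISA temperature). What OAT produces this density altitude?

-1.5°C

Density altitude − pressure altitude = 4840 − 5500 = -660 ft.
At 120 ft/°C that is an ISA deviation of -660/120 = -5.5°C.
ISA temperature at 5500 ft = 15 − 2 × (5500/1000) = 4°C.
OAT = ISA + deviation = 4 + (-5.5) = -1.5°C.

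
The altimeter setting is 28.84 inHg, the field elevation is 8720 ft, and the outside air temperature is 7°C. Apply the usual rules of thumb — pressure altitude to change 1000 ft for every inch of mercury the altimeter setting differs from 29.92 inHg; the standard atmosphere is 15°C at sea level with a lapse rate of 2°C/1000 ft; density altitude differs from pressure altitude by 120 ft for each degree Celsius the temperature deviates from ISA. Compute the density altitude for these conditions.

Pressure altitude = 8720 + (29.92 − 28.84) × 1000 = 8720 + (+1080) = 9800 ft.
ISA temperature at 9800 ft = 15 − 2 × (9800/1000) = -4.6°C.
ISA deviation = 7 − (-4.6) = +11.6°C.
Density altitude = 9800 + 120 × (11.6) = 11192 ft.

11192 ft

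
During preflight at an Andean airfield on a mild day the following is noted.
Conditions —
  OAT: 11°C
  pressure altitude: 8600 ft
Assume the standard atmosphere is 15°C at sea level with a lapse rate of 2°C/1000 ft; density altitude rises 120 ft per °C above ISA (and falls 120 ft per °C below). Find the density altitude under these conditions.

10184 ft

ISA temperature at 8600 ft = 15 − 2 × (8600/1000) = -2.2°C.
ISA deviation = 11 − (-2.2) = +13.2°C.
Density altitude = 8600 + 120 × (13.2) = 8600 + (+1584) = 10184 ft.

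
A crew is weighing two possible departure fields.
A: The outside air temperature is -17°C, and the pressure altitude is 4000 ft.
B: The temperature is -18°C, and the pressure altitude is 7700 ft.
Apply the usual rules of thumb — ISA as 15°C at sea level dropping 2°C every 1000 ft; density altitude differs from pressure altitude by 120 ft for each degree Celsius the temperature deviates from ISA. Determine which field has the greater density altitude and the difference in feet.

B by 4468 ft

A: ISA temp = 7°C, deviation -24°C, DA = 4000 + 120 × (-24) = 1120 ft.
B: ISA temp = -0.4°C, deviation -17.6°C, DA = 7700 + 120 × (-17.6) = 5588 ft.
B is higher by 5588 − 1120 = 4468 ft.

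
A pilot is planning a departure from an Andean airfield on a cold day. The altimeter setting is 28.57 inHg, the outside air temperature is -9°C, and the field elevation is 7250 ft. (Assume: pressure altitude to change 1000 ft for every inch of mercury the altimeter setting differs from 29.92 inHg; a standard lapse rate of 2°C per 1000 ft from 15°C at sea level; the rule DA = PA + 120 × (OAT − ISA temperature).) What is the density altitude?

Pressure altitude = 7250 + (29.92 − 28.57) × 1000 = 7250 + (+1350) = 8600 ft.
ISA temperature at 8600 ft = 15 − 2 × (8600/1000) = -2.2°C.
ISA deviation = -9 − (-2.2) = -6.8°C.
Density altitude = 8600 + 120 × (-6.8) = 7784 ft.

7784 ft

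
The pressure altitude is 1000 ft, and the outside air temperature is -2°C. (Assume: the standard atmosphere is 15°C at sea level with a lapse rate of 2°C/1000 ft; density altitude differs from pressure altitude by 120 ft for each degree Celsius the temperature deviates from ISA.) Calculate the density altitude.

-800 ft

ISA temperature at 1000 ft = 15 − 2 × (1000/1000) = 13°C.
ISA deviation = -2 − 13 = -15°C.
Density altitude = 1000 + 120 × (-15) = 1000 + (-1800) = -800 ft.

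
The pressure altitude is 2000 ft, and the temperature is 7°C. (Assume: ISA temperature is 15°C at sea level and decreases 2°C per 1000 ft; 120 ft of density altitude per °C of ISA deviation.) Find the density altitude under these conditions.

1520 ft

ISA temperature at 2000 ft = 15 − 2 × (2000/1000) = 11°C.
ISA deviation = 7 − 11 = -4°C.
Density altitude = 2000 + 120 × (-4) = 2000 + (-480) = 1520 ft.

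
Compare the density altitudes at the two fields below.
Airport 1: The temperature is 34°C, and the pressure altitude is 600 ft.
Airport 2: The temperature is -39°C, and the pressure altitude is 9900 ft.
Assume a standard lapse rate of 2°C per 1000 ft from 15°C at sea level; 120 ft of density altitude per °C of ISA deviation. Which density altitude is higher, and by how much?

Airport 2 by 2772 ft

Airport 1: ISA temp = 13.8°C, deviation +20.2°C, DA = 600 + 120 × 20.2 = 3024 ft.
Airport 2: ISA temp = -4.8°C, deviation -34.2°C, DA = 9900 + 120 × (-34.2) = 5796 ft.
Airport 2 is higher by 5796 − 3024 = 2772 ft.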